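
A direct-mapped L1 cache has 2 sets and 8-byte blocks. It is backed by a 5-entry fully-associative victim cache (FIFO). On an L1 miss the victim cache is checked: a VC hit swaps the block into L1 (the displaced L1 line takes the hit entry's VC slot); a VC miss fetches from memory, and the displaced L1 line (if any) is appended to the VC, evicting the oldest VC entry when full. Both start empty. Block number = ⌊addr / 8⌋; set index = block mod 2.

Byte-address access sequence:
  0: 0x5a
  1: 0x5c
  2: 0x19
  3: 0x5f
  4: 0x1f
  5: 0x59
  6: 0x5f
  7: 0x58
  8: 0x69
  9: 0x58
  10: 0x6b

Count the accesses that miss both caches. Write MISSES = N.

MISSES = 3

  [0] addr=0x5a blk=11 s=1: MISS | VC []
  [1] addr=0x5c blk=11 s=1: L1-HIT | VC []
  [2] addr=0x19 blk=3 s=1: MISS | VC [11]
  [3] addr=0x5f blk=11 s=1: VC-HIT | VC [3]
  [4] addr=0x1f blk=3 s=1: VC-HIT | VC [11]
  [5] addr=0x59 blk=11 s=1: VC-HIT | VC [3]
  [6] addr=0x5f blk=11 s=1: L1-HIT | VC [3]
  [7] addr=0x58 blk=11 s=1: L1-HIT | VC [3]
  [8] addr=0x69 blk=13 s=1: MISS | VC [3, 11]
  [9] addr=0x58 blk=11 s=1: VC-HIT | VC [3, 13]
  [10] addr=0x6b blk=13 s=1: VC-HIT | VC [3, 11]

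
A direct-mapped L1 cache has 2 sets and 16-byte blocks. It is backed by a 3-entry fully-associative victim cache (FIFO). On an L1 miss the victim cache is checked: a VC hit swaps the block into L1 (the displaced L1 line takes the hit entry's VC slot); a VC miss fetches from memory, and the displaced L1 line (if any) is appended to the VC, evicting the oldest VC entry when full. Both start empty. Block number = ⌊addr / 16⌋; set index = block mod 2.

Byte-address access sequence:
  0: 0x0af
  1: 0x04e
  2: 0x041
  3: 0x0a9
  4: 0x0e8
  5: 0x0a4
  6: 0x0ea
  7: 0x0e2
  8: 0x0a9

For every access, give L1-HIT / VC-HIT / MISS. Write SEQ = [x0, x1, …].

#0 0xaf→b10/s0 MISS; vc=[]
#1 0x4e→b4/s0 MISS; vc=[10]
#2 0x41→b4/s0 L1-HIT; vc=[10]
#3 0xa9→b10/s0 VC-HIT; vc=[4]
#4 0xe8→b14/s0 MISS; vc=[4,10]
#5 0xa4→b10/s0 VC-HIT; vc=[4,14]
#6 0xea→b14/s0 VC-HIT; vc=[4,10]
#7 0xe2→b14/s0 L1-HIT; vc=[4,10]
#8 0xa9→b10/s0 VC-HIT; vc=[4,14]

SEQ = [MISS, MISS, L1-HIT, VC-HIT, MISS, VC-HIT, VC-HIT, L1-HIT, VC-HIT]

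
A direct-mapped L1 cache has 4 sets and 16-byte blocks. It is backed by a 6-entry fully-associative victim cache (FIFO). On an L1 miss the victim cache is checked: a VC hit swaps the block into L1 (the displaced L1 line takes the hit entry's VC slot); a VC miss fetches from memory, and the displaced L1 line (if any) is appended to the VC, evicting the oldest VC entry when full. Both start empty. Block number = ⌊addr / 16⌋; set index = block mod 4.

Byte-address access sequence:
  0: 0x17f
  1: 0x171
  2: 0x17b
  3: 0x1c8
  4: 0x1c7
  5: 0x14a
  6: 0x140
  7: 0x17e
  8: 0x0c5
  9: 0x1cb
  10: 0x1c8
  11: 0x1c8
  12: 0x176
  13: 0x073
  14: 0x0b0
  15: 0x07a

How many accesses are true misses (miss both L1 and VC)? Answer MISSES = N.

MISSES = 6

#0 0x17f→b23/s3 MISS; vc=[]
#1 0x171→b23/s3 L1-HIT; vc=[]
#2 0x17b→b23/s3 L1-HIT; vc=[]
#3 0x1c8→b28/s0 MISS; vc=[]
#4 0x1c7→b28/s0 L1-HIT; vc=[]
#5 0x14a→b20/s0 MISS; vc=[28]
#6 0x140→b20/s0 L1-HIT; vc=[28]
#7 0x17e→b23/s3 L1-HIT; vc=[28]
#8 0xc5→b12/s0 MISS; vc=[28,20]
#9 0x1cb→b28/s0 VC-HIT; vc=[12,20]
#10 0x1c8→b28/s0 L1-HIT; vc=[12,20]
#11 0x1c8→b28/s0 L1-HIT; vc=[12,20]
#12 0x176→b23/s3 L1-HIT; vc=[12,20]
#13 0x73→b7/s3 MISS; vc=[12,20,23]
#14 0xb0→b11/s3 MISS; vc=[12,20,23,7]
#15 0x7a→b7/s3 VC-HIT; vc=[12,20,23,11]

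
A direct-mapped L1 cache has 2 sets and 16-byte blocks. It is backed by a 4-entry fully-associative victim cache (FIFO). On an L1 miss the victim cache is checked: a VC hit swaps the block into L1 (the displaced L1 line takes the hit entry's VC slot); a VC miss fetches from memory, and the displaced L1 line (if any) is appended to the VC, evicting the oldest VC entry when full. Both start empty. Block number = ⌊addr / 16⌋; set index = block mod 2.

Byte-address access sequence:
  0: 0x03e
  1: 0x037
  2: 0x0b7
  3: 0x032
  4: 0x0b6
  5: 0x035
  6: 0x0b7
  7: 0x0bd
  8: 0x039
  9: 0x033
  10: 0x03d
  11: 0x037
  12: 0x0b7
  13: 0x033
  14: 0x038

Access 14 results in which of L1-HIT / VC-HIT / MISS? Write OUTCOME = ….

0: 0x3e (blk 3, set 1) → MISS  vc=[]
1: 0x37 (blk 3, set 1) → L1-HIT  vc=[]
2: 0xb7 (blk 11, set 1) → MISS  vc=[3]
3: 0x32 (blk 3, set 1) → VC-HIT  vc=[11]
4: 0xb6 (blk 11, set 1) → VC-HIT  vc=[3]
5: 0x35 (blk 3, set 1) → VC-HIT  vc=[11]
6: 0xb7 (blk 11, set 1) → VC-HIT  vc=[3]
7: 0xbd (blk 11, set 1) → L1-HIT  vc=[3]
8: 0x39 (blk 3, set 1) → VC-HIT  vc=[11]
9: 0x33 (blk 3, set 1) → L1-HIT  vc=[11]
10: 0x3d (blk 3, set 1) → L1-HIT  vc=[11]
11: 0x37 (blk 3, set 1) → L1-HIT  vc=[11]
12: 0xb7 (blk 11, set 1) → VC-HIT  vc=[3]
13: 0x33 (blk 3, set 1) → VC-HIT  vc=[11]
14: 0x38 (blk 3, set 1) → L1-HIT  vc=[11]

OUTCOME = L1-HIT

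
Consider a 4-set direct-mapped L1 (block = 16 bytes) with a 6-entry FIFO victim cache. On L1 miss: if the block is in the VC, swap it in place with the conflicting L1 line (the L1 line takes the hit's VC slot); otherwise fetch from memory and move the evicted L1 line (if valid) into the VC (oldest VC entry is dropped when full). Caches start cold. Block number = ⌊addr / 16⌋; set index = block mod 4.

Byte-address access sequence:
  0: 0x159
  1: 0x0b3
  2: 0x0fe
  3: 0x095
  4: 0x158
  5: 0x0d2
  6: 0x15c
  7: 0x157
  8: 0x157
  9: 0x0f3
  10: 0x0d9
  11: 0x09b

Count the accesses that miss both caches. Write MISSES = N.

MISSES = 5

#0 0x159→b21/s1 MISS; vc=[]
#1 0xb3→b11/s3 MISS; vc=[]
#2 0xfe→b15/s3 MISS; vc=[11]
#3 0x95→b9/s1 MISS; vc=[11,21]
#4 0x158→b21/s1 VC-HIT; vc=[11,9]
#5 0xd2→b13/s1 MISS; vc=[11,9,21]
#6 0x15c→b21/s1 VC-HIT; vc=[11,9,13]
#7 0x157→b21/s1 L1-HIT; vc=[11,9,13]
#8 0x157→b21/s1 L1-HIT; vc=[11,9,13]
#9 0xf3→b15/s3 L1-HIT; vc=[11,9,13]
#10 0xd9→b13/s1 VC-HIT; vc=[11,9,21]
#11 0x9b→b9/s1 VC-HIT; vc=[11,13,21]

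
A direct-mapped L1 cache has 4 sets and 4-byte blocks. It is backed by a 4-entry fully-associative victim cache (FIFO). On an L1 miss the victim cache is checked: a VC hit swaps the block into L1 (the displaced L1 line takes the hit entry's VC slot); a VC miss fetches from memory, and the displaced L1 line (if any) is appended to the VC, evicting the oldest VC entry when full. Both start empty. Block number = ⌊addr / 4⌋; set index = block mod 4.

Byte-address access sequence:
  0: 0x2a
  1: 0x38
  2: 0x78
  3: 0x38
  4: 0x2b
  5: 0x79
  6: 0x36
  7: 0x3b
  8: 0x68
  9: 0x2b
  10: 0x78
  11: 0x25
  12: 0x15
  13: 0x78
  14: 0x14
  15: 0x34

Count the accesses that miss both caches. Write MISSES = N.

#0 0x2a→b10/s2 MISS; vc=[]
#1 0x38→b14/s2 MISS; vc=[10]
#2 0x78→b30/s2 MISS; vc=[10,14]
#3 0x38→b14/s2 VC-HIT; vc=[10,30]
#4 0x2b→b10/s2 VC-HIT; vc=[14,30]
#5 0x79→b30/s2 VC-HIT; vc=[14,10]
#6 0x36→b13/s1 MISS; vc=[14,10]
#7 0x3b→b14/s2 VC-HIT; vc=[30,10]
#8 0x68→b26/s2 MISS; vc=[30,10,14]
#9 0x2b→b10/s2 VC-HIT; vc=[30,26,14]
#10 0x78→b30/s2 VC-HIT; vc=[10,26,14]
#11 0x25→b9/s1 MISS; vc=[10,26,14,13]
#12 0x15→b5/s1 MISS; vc=[26,14,13,9]
#13 0x78→b30/s2 L1-HIT; vc=[26,14,13,9]
#14 0x14→b5/s1 L1-HIT; vc=[26,14,13,9]
#15 0x34→b13/s1 VC-HIT; vc=[26,14,5,9]

MISSES = 7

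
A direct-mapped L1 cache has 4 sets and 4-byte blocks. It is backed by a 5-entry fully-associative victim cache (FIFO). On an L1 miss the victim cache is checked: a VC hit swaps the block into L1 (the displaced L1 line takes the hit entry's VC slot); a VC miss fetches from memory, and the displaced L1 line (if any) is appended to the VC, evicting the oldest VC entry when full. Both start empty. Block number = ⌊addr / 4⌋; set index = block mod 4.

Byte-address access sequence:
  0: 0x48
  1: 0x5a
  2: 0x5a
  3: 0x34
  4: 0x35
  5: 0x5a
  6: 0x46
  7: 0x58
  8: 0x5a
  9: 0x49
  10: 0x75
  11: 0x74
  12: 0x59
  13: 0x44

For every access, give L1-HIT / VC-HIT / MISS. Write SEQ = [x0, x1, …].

SEQ = [MISS, MISS, L1-HIT, MISS, L1-HIT, L1-HIT, MISS, L1-HIT, L1-HIT, VC-HIT, MISS, L1-HIT, VC-HIT, VC-HIT]

0: 0x48 (blk 18, set 2) → MISS  vc=[]
1: 0x5a (blk 22, set 2) → MISS  vc=[18]
2: 0x5a (blk 22, set 2) → L1-HIT  vc=[18]
3: 0x34 (blk 13, set 1) → MISS  vc=[18]
4: 0x35 (blk 13, set 1) → L1-HIT  vc=[18]
5: 0x5a (blk 22, set 2) → L1-HIT  vc=[18]
6: 0x46 (blk 17, set 1) → MISS  vc=[18, 13]
7: 0x58 (blk 22, set 2) → L1-HIT  vc=[18, 13]
8: 0x5a (blk 22, set 2) → L1-HIT  vc=[18, 13]
9: 0x49 (blk 18, set 2) → VC-HIT  vc=[22, 13]
10: 0x75 (blk 29, set 1) → MISS  vc=[22, 13, 17]
11: 0x74 (blk 29, set 1) → L1-HIT  vc=[22, 13, 17]
12: 0x59 (blk 22, set 2) → VC-HIT  vc=[18, 13, 17]
13: 0x44 (blk 17, set 1) → VC-HIT  vc=[18, 13, 29]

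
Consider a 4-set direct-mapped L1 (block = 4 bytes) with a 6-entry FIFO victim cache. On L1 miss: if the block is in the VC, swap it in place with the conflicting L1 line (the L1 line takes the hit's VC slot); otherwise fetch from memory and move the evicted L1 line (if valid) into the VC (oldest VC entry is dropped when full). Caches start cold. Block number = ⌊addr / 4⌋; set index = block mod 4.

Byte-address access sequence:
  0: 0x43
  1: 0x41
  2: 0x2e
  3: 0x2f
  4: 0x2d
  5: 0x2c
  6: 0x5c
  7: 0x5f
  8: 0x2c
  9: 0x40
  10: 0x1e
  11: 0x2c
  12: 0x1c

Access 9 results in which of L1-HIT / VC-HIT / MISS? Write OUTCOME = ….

0: 0x43 (blk 16, set 0) → MISS  vc=[]
1: 0x41 (blk 16, set 0) → L1-HIT  vc=[]
2: 0x2e (blk 11, set 3) → MISS  vc=[]
3: 0x2f (blk 11, set 3) → L1-HIT  vc=[]
4: 0x2d (blk 11, set 3) → L1-HIT  vc=[]
5: 0x2c (blk 11, set 3) → L1-HIT  vc=[]
6: 0x5c (blk 23, set 3) → MISS  vc=[11]
7: 0x5f (blk 23, set 3) → L1-HIT  vc=[11]
8: 0x2c (blk 11, set 3) → VC-HIT  vc=[23]
9: 0x40 (blk 16, set 0) → L1-HIT  vc=[23]
10: 0x1e (blk 7, set 3) → MISS  vc=[23, 11]
11: 0x2c (blk 11, set 3) → VC-HIT  vc=[23, 7]
12: 0x1c (blk 7, set 3) → VC-HIT  vc=[23, 11]

OUTCOME = L1-HIT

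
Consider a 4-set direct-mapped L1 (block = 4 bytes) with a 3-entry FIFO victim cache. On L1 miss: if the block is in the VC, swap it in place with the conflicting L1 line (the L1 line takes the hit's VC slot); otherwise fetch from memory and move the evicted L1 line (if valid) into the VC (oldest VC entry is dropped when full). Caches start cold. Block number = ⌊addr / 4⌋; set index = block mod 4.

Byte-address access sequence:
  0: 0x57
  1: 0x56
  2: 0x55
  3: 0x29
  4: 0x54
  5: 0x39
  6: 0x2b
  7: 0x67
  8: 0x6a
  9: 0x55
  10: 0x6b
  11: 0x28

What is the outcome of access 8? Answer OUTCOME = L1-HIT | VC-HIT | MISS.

#0 0x57→b21/s1 MISS; vc=[]
#1 0x56→b21/s1 L1-HIT; vc=[]
#2 0x55→b21/s1 L1-HIT; vc=[]
#3 0x29→b10/s2 MISS; vc=[]
#4 0x54→b21/s1 L1-HIT; vc=[]
#5 0x39→b14/s2 MISS; vc=[10]
#6 0x2b→b10/s2 VC-HIT; vc=[14]
#7 0x67→b25/s1 MISS; vc=[14,21]
#8 0x6a→b26/s2 MISS; vc=[14,21,10]
#9 0x55→b21/s1 VC-HIT; vc=[14,25,10]
#10 0x6b→b26/s2 L1-HIT; vc=[14,25,10]
#11 0x28→b10/s2 VC-HIT; vc=[14,25,26]

OUTCOME = MISS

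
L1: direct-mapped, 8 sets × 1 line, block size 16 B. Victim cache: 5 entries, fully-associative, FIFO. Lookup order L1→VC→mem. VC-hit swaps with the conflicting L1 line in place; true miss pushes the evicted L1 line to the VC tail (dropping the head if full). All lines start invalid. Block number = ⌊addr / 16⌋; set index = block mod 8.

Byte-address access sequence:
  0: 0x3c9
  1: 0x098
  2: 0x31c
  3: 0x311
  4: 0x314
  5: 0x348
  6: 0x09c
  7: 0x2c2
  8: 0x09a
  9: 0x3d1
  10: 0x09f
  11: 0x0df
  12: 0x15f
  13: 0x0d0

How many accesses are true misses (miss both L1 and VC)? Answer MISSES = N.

MISSES = 8

0: 0x3c9 (blk 60, set 4) → MISS  vc=[]
1: 0x98 (blk 9, set 1) → MISS  vc=[]
2: 0x31c (blk 49, set 1) → MISS  vc=[9]
3: 0x311 (blk 49, set 1) → L1-HIT  vc=[9]
4: 0x314 (blk 49, set 1) → L1-HIT  vc=[9]
5: 0x348 (blk 52, set 4) → MISS  vc=[9, 60]
6: 0x9c (blk 9, set 1) → VC-HIT  vc=[49, 60]
7: 0x2c2 (blk 44, set 4) → MISS  vc=[49, 60, 52]
8: 0x9a (blk 9, set 1) → L1-HIT  vc=[49, 60, 52]
9: 0x3d1 (blk 61, set 5) → MISS  vc=[49, 60, 52]
10: 0x9f (blk 9, set 1) → L1-HIT  vc=[49, 60, 52]
11: 0xdf (blk 13, set 5) → MISS  vc=[49, 60, 52, 61]
12: 0x15f (blk 21, set 5) → MISS  vc=[49, 60, 52, 61, 13]
13: 0xd0 (blk 13, set 5) → VC-HIT  vc=[49, 60, 52, 61, 21]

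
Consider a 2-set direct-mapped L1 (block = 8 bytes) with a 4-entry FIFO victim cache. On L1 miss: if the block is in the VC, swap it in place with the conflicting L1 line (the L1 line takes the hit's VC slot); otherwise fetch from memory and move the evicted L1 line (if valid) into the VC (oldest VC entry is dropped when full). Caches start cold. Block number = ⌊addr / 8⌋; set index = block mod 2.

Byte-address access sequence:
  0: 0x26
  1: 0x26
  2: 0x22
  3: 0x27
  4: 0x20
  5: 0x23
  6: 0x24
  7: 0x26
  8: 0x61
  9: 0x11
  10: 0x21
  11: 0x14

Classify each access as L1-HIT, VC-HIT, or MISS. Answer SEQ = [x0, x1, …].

SEQ = [MISS, L1-HIT, L1-HIT, L1-HIT, L1-HIT, L1-HIT, L1-HIT, L1-HIT, MISS, MISS, VC-HIT, VC-HIT]

0: 0x26 (blk 4, set 0) → MISS  vc=[]
1: 0x26 (blk 4, set 0) → L1-HIT  vc=[]
2: 0x22 (blk 4, set 0) → L1-HIT  vc=[]
3: 0x27 (blk 4, set 0) → L1-HIT  vc=[]
4: 0x20 (blk 4, set 0) → L1-HIT  vc=[]
5: 0x23 (blk 4, set 0) → L1-HIT  vc=[]
6: 0x24 (blk 4, set 0) → L1-HIT  vc=[]
7: 0x26 (blk 4, set 0) → L1-HIT  vc=[]
8: 0x61 (blk 12, set 0) → MISS  vc=[4]
9: 0x11 (blk 2, set 0) → MISS  vc=[4, 12]
10: 0x21 (blk 4, set 0) → VC-HIT  vc=[2, 12]
11: 0x14 (blk 2, set 0) → VC-HIT  vc=[4, 12]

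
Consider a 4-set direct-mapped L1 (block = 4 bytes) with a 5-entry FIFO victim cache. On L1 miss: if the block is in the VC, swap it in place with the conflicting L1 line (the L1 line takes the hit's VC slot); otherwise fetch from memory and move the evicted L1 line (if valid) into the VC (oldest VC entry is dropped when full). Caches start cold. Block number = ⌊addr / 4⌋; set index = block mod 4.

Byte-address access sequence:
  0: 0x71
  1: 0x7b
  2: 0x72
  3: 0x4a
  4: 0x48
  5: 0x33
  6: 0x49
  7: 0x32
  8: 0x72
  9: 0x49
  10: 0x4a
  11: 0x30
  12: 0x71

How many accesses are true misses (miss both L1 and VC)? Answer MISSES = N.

MISSES = 4

0: 0x71 (blk 28, set 0) → MISS  vc=[]
1: 0x7b (blk 30, set 2) → MISS  vc=[]
2: 0x72 (blk 28, set 0) → L1-HIT  vc=[]
3: 0x4a (blk 18, set 2) → MISS  vc=[30]
4: 0x48 (blk 18, set 2) → L1-HIT  vc=[30]
5: 0x33 (blk 12, set 0) → MISS  vc=[30, 28]
6: 0x49 (blk 18, set 2) → L1-HIT  vc=[30, 28]
7: 0x32 (blk 12, set 0) → L1-HIT  vc=[30, 28]
8: 0x72 (blk 28, set 0) → VC-HIT  vc=[30, 12]
9: 0x49 (blk 18, set 2) → L1-HIT  vc=[30, 12]
10: 0x4a (blk 18, set 2) → L1-HIT  vc=[30, 12]
11: 0x30 (blk 12, set 0) → VC-HIT  vc=[30, 28]
12: 0x71 (blk 28, set 0) → VC-HIT  vc=[30, 12]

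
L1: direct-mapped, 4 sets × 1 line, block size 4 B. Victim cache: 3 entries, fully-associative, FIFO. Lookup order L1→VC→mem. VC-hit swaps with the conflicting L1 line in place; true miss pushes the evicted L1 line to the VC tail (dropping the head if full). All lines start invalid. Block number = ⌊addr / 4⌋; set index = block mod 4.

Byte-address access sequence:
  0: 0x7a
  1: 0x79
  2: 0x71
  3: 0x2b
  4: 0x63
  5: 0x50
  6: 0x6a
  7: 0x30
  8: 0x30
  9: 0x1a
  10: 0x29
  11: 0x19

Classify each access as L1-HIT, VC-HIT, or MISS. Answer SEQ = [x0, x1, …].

SEQ = [MISS, L1-HIT, MISS, MISS, MISS, MISS, MISS, MISS, L1-HIT, MISS, VC-HIT, VC-HIT]

0: 0x7a (blk 30, set 2) → MISS  vc=[]
1: 0x79 (blk 30, set 2) → L1-HIT  vc=[]
2: 0x71 (blk 28, set 0) → MISS  vc=[]
3: 0x2b (blk 10, set 2) → MISS  vc=[30]
4: 0x63 (blk 24, set 0) → MISS  vc=[30, 28]
5: 0x50 (blk 20, set 0) → MISS  vc=[30, 28, 24]
6: 0x6a (blk 26, set 2) → MISS  vc=[28, 24, 10]
7: 0x30 (blk 12, set 0) → MISS  vc=[24, 10, 20]
8: 0x30 (blk 12, set 0) → L1-HIT  vc=[24, 10, 20]
9: 0x1a (blk 6, set 2) → MISS  vc=[10, 20, 26]
10: 0x29 (blk 10, set 2) → VC-HIT  vc=[6, 20, 26]
11: 0x19 (blk 6, set 2) → VC-HIT  vc=[10, 20, 26]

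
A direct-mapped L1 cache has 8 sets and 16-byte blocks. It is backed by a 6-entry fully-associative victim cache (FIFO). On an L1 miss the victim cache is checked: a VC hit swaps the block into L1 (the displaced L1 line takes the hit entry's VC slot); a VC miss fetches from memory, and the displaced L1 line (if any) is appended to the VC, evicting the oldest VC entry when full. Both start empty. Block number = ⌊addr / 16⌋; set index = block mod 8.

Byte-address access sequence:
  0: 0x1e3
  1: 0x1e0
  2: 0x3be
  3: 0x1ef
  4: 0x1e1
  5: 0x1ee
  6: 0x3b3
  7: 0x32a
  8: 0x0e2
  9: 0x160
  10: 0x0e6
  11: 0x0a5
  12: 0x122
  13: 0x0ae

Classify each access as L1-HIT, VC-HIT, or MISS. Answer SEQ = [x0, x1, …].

  [0] addr=0x1e3 blk=30 s=6: MISS | VC []
  [1] addr=0x1e0 blk=30 s=6: L1-HIT | VC []
  [2] addr=0x3be blk=59 s=3: MISS | VC []
  [3] addr=0x1ef blk=30 s=6: L1-HIT | VC []
  [4] addr=0x1e1 blk=30 s=6: L1-HIT | VC []
  [5] addr=0x1ee blk=30 s=6: L1-HIT | VC []
  [6] addr=0x3b3 blk=59 s=3: L1-HIT | VC []
  [7] addr=0x32a blk=50 s=2: MISS | VC []
  [8] addr=0xe2 blk=14 s=6: MISS | VC [30]
  [9] addr=0x160 blk=22 s=6: MISS | VC [30, 14]
  [10] addr=0xe6 blk=14 s=6: VC-HIT | VC [30, 22]
  [11] addr=0xa5 blk=10 s=2: MISS | VC [30, 22, 50]
  [12] addr=0x122 blk=18 s=2: MISS | VC [30, 22, 50, 10]
  [13] addr=0xae blk=10 s=2: VC-HIT | VC [30, 22, 50, 18]

SEQ = [MISS, L1-HIT, MISS, L1-HIT, L1-HIT, L1-HIT, L1-HIT, MISS, MISS, MISS, VC-HIT, MISS, MISS, VC-HIT]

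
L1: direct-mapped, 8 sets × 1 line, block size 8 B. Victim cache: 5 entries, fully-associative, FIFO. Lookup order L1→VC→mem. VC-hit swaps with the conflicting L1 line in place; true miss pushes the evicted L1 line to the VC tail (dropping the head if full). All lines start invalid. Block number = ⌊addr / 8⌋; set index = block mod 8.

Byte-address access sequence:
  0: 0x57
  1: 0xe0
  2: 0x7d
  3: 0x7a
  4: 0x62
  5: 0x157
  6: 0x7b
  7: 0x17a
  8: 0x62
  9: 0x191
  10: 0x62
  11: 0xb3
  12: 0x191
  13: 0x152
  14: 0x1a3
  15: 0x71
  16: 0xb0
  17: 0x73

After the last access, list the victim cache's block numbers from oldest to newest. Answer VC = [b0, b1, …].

0: 0x57 (blk 10, set 2) → MISS  vc=[]
1: 0xe0 (blk 28, set 4) → MISS  vc=[]
2: 0x7d (blk 15, set 7) → MISS  vc=[]
3: 0x7a (blk 15, set 7) → L1-HIT  vc=[]
4: 0x62 (blk 12, set 4) → MISS  vc=[28]
5: 0x157 (blk 42, set 2) → MISS  vc=[28, 10]
6: 0x7b (blk 15, set 7) → L1-HIT  vc=[28, 10]
7: 0x17a (blk 47, set 7) → MISS  vc=[28, 10, 15]
8: 0x62 (blk 12, set 4) → L1-HIT  vc=[28, 10, 15]
9: 0x191 (blk 50, set 2) → MISS  vc=[28, 10, 15, 42]
10: 0x62 (blk 12, set 4) → L1-HIT  vc=[28, 10, 15, 42]
11: 0xb3 (blk 22, set 6) → MISS  vc=[28, 10, 15, 42]
12: 0x191 (blk 50, set 2) → L1-HIT  vc=[28, 10, 15, 42]
13: 0x152 (blk 42, set 2) → VC-HIT  vc=[28, 10, 15, 50]
14: 0x1a3 (blk 52, set 4) → MISS  vc=[28, 10, 15, 50, 12]
15: 0x71 (blk 14, set 6) → MISS  vc=[10, 15, 50, 12, 22]
16: 0xb0 (blk 22, set 6) → VC-HIT  vc=[10, 15, 50, 12, 14]
17: 0x73 (blk 14, set 6) → VC-HIT  vc=[10, 15, 50, 12, 22]

VC = [10, 15, 50, 12, 22]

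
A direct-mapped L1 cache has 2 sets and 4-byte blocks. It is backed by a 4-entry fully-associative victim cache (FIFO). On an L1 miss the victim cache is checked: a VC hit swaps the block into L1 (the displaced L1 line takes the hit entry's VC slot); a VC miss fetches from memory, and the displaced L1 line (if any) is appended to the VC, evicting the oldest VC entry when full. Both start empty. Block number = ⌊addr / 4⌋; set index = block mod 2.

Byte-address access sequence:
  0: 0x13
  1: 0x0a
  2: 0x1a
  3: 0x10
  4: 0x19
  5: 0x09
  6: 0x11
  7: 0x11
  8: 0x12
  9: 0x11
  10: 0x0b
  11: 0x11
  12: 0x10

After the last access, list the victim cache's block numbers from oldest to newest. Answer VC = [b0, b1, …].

VC = [2, 6]

#0 0x13→b4/s0 MISS; vc=[]
#1 0xa→b2/s0 MISS; vc=[4]
#2 0x1a→b6/s0 MISS; vc=[4,2]
#3 0x10→b4/s0 VC-HIT; vc=[6,2]
#4 0x19→b6/s0 VC-HIT; vc=[4,2]
#5 0x9→b2/s0 VC-HIT; vc=[4,6]
#6 0x11→b4/s0 VC-HIT; vc=[2,6]
#7 0x11→b4/s0 L1-HIT; vc=[2,6]
#8 0x12→b4/s0 L1-HIT; vc=[2,6]
#9 0x11→b4/s0 L1-HIT; vc=[2,6]
#10 0xb→b2/s0 VC-HIT; vc=[4,6]
#11 0x11→b4/s0 VC-HIT; vc=[2,6]
#12 0x10→b4/s0 L1-HIT; vc=[2,6]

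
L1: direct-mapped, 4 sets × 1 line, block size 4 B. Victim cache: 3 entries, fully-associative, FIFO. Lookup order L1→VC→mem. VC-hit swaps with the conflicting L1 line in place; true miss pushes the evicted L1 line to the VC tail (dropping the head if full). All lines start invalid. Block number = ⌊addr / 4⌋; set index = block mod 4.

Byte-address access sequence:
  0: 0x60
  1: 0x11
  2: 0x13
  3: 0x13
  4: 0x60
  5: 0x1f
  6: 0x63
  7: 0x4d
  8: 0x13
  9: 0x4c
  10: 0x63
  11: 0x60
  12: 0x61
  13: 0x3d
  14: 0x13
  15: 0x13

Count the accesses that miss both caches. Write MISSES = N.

MISSES = 5

0: 0x60 (blk 24, set 0) → MISS  vc=[]
1: 0x11 (blk 4, set 0) → MISS  vc=[24]
2: 0x13 (blk 4, set 0) → L1-HIT  vc=[24]
3: 0x13 (blk 4, set 0) → L1-HIT  vc=[24]
4: 0x60 (blk 24, set 0) → VC-HIT  vc=[4]
5: 0x1f (blk 7, set 3) → MISS  vc=[4]
6: 0x63 (blk 24, set 0) → L1-HIT  vc=[4]
7: 0x4d (blk 19, set 3) → MISS  vc=[4, 7]
8: 0x13 (blk 4, set 0) → VC-HIT  vc=[24, 7]
9: 0x4c (blk 19, set 3) → L1-HIT  vc=[24, 7]
10: 0x63 (blk 24, set 0) → VC-HIT  vc=[4, 7]
11: 0x60 (blk 24, set 0) → L1-HIT  vc=[4, 7]
12: 0x61 (blk 24, set 0) → L1-HIT  vc=[4, 7]
13: 0x3d (blk 15, set 3) → MISS  vc=[4, 7, 19]
14: 0x13 (blk 4, set 0) → VC-HIT  vc=[24, 7, 19]
15: 0x13 (blk 4, set 0) → L1-HIT  vc=[24, 7, 19]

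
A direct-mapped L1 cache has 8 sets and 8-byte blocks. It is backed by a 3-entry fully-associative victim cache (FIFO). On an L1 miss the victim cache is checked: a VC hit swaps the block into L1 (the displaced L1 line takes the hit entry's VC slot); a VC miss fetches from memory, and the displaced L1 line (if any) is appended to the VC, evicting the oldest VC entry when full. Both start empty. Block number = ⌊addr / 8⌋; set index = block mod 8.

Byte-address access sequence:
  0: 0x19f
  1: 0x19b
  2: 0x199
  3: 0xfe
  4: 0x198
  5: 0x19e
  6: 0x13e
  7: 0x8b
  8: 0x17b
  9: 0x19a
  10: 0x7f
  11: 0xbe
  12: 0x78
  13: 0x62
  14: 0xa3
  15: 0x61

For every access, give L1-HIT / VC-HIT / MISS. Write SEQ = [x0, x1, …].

0: 0x19f (blk 51, set 3) → MISS  vc=[]
1: 0x19b (blk 51, set 3) → L1-HIT  vc=[]
2: 0x199 (blk 51, set 3) → L1-HIT  vc=[]
3: 0xfe (blk 31, set 7) → MISS  vc=[]
4: 0x198 (blk 51, set 3) → L1-HIT  vc=[]
5: 0x19e (blk 51, set 3) → L1-HIT  vc=[]
6: 0x13e (blk 39, set 7) → MISS  vc=[31]
7: 0x8b (blk 17, set 1) → MISS  vc=[31]
8: 0x17b (blk 47, set 7) → MISS  vc=[31, 39]
9: 0x19a (blk 51, set 3) → L1-HIT  vc=[31, 39]
10: 0x7f (blk 15, set 7) → MISS  vc=[31, 39, 47]
11: 0xbe (blk 23, set 7) → MISS  vc=[39, 47, 15]
12: 0x78 (blk 15, set 7) → VC-HIT  vc=[39, 47, 23]
13: 0x62 (blk 12, set 4) → MISS  vc=[39, 47, 23]
14: 0xa3 (blk 20, set 4) → MISS  vc=[47, 23, 12]
15: 0x61 (blk 12, set 4) → VC-HIT  vc=[47, 23, 20]

SEQ = [MISS, L1-HIT, L1-HIT, MISS, L1-HIT, L1-HIT, MISS, MISS, MISS, L1-HIT, MISS, MISS, VC-HIT, MISS, MISS, VC-HIT]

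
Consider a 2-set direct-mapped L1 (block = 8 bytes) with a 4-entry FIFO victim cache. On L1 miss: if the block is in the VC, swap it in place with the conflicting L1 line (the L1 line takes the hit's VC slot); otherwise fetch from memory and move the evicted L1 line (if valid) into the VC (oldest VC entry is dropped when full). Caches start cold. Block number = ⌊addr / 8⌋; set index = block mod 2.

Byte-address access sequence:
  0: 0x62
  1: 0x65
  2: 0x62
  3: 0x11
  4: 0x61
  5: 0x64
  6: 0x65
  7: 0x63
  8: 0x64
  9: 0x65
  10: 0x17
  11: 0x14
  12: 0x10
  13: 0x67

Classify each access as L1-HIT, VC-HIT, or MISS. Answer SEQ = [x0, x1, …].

SEQ = [MISS, L1-HIT, L1-HIT, MISS, VC-HIT, L1-HIT, L1-HIT, L1-HIT, L1-HIT, L1-HIT, VC-HIT, L1-HIT, L1-HIT, VC-HIT]

0: 0x62 (blk 12, set 0) → MISS  vc=[]
1: 0x65 (blk 12, set 0) → L1-HIT  vc=[]
2: 0x62 (blk 12, set 0) → L1-HIT  vc=[]
3: 0x11 (blk 2, set 0) → MISS  vc=[12]
4: 0x61 (blk 12, set 0) → VC-HIT  vc=[2]
5: 0x64 (blk 12, set 0) → L1-HIT  vc=[2]
6: 0x65 (blk 12, set 0) → L1-HIT  vc=[2]
7: 0x63 (blk 12, set 0) → L1-HIT  vc=[2]
8: 0x64 (blk 12, set 0) → L1-HIT  vc=[2]
9: 0x65 (blk 12, set 0) → L1-HIT  vc=[2]
10: 0x17 (blk 2, set 0) → VC-HIT  vc=[12]
11: 0x14 (blk 2, set 0) → L1-HIT  vc=[12]
12: 0x10 (blk 2, set 0) → L1-HIT  vc=[12]
13: 0x67 (blk 12, set 0) → VC-HIT  vc=[2]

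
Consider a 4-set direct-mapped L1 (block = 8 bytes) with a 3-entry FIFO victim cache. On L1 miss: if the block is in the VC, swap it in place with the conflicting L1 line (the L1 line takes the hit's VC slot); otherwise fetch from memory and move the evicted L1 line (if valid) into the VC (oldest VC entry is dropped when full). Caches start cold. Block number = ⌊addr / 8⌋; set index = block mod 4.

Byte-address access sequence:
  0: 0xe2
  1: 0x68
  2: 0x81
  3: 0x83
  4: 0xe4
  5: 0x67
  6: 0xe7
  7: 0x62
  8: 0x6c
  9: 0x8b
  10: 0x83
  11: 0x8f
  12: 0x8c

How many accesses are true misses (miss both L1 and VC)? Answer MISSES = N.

MISSES = 5

#0 0xe2→b28/s0 MISS; vc=[]
#1 0x68→b13/s1 MISS; vc=[]
#2 0x81→b16/s0 MISS; vc=[28]
#3 0x83→b16/s0 L1-HIT; vc=[28]
#4 0xe4→b28/s0 VC-HIT; vc=[16]
#5 0x67→b12/s0 MISS; vc=[16,28]
#6 0xe7→b28/s0 VC-HIT; vc=[16,12]
#7 0x62→b12/s0 VC-HIT; vc=[16,28]
#8 0x6c→b13/s1 L1-HIT; vc=[16,28]
#9 0x8b→b17/s1 MISS; vc=[16,28,13]
#10 0x83→b16/s0 VC-HIT; vc=[12,28,13]
#11 0x8f→b17/s1 L1-HIT; vc=[12,28,13]
#12 0x8c→b17/s1 L1-HIT; vc=[12,28,13]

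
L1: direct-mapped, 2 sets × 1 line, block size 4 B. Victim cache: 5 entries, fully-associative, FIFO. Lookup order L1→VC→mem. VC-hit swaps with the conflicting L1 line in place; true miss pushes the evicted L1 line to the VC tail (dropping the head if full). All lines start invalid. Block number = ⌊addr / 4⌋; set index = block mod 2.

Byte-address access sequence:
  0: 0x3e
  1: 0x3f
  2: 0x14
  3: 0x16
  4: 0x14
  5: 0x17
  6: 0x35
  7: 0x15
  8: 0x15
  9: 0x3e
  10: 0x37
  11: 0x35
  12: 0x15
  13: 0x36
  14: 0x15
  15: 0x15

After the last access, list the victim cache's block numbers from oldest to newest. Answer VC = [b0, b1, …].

VC = [13, 15]

#0 0x3e→b15/s1 MISS; vc=[]
#1 0x3f→b15/s1 L1-HIT; vc=[]
#2 0x14→b5/s1 MISS; vc=[15]
#3 0x16→b5/s1 L1-HIT; vc=[15]
#4 0x14→b5/s1 L1-HIT; vc=[15]
#5 0x17→b5/s1 L1-HIT; vc=[15]
#6 0x35→b13/s1 MISS; vc=[15,5]
#7 0x15→b5/s1 VC-HIT; vc=[15,13]
#8 0x15→b5/s1 L1-HIT; vc=[15,13]
#9 0x3e→b15/s1 VC-HIT; vc=[5,13]
#10 0x37→b13/s1 VC-HIT; vc=[5,15]
#11 0x35→b13/s1 L1-HIT; vc=[5,15]
#12 0x15→b5/s1 VC-HIT; vc=[13,15]
#13 0x36→b13/s1 VC-HIT; vc=[5,15]
#14 0x15→b5/s1 VC-HIT; vc=[13,15]
#15 0x15→b5/s1 L1-HIT; vc=[13,15]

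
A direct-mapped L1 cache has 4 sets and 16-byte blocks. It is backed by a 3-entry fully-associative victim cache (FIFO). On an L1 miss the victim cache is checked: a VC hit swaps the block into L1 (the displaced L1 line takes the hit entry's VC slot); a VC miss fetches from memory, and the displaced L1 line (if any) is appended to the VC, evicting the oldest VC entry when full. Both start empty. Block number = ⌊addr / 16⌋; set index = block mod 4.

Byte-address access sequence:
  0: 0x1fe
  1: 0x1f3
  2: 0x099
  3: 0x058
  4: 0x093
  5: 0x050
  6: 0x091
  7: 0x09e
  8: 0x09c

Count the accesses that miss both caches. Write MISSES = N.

MISSES = 3

  [0] addr=0x1fe blk=31 s=3: MISS | VC []
  [1] addr=0x1f3 blk=31 s=3: L1-HIT | VC []
  [2] addr=0x99 blk=9 s=1: MISS | VC []
  [3] addr=0x58 blk=5 s=1: MISS | VC [9]
  [4] addr=0x93 blk=9 s=1: VC-HIT | VC [5]
  [5] addr=0x50 blk=5 s=1: VC-HIT | VC [9]
  [6] addr=0x91 blk=9 s=1: VC-HIT | VC [5]
  [7] addr=0x9e blk=9 s=1: L1-HIT | VC [5]
  [8] addr=0x9c blk=9 s=1: L1-HIT | VC [5]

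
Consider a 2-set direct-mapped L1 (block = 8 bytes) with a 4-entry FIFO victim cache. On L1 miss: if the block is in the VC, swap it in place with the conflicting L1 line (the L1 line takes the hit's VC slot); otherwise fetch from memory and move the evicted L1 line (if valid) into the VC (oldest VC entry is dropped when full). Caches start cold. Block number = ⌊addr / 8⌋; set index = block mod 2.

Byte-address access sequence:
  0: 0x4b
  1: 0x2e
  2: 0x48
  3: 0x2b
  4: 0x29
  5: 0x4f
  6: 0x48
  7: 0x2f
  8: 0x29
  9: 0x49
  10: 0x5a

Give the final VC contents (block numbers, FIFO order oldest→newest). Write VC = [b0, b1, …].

VC = [5, 9]

0: 0x4b (blk 9, set 1) → MISS  vc=[]
1: 0x2e (blk 5, set 1) → MISS  vc=[9]
2: 0x48 (blk 9, set 1) → VC-HIT  vc=[5]
3: 0x2b (blk 5, set 1) → VC-HIT  vc=[9]
4: 0x29 (blk 5, set 1) → L1-HIT  vc=[9]
5: 0x4f (blk 9, set 1) → VC-HIT  vc=[5]
6: 0x48 (blk 9, set 1) → L1-HIT  vc=[5]
7: 0x2f (blk 5, set 1) → VC-HIT  vc=[9]
8: 0x29 (blk 5, set 1) → L1-HIT  vc=[9]
9: 0x49 (blk 9, set 1) → VC-HIT  vc=[5]
10: 0x5a (blk 11, set 1) → MISS  vc=[5, 9]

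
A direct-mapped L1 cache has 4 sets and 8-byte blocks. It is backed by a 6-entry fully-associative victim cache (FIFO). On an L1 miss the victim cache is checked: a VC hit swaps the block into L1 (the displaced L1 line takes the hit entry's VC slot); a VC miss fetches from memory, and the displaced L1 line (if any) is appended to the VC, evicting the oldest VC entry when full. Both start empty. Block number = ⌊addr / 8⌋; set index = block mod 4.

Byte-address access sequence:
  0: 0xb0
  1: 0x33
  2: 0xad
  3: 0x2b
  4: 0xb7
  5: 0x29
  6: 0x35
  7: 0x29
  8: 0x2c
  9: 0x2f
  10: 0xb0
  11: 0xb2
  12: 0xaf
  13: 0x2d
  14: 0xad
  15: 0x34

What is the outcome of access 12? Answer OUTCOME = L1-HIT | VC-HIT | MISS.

#0 0xb0→b22/s2 MISS; vc=[]
#1 0x33→b6/s2 MISS; vc=[22]
#2 0xad→b21/s1 MISS; vc=[22]
#3 0x2b→b5/s1 MISS; vc=[22,21]
#4 0xb7→b22/s2 VC-HIT; vc=[6,21]
#5 0x29→b5/s1 L1-HIT; vc=[6,21]
#6 0x35→b6/s2 VC-HIT; vc=[22,21]
#7 0x29→b5/s1 L1-HIT; vc=[22,21]
#8 0x2c→b5/s1 L1-HIT; vc=[22,21]
#9 0x2f→b5/s1 L1-HIT; vc=[22,21]
#10 0xb0→b22/s2 VC-HIT; vc=[6,21]
#11 0xb2→b22/s2 L1-HIT; vc=[6,21]
#12 0xaf→b21/s1 VC-HIT; vc=[6,5]
#13 0x2d→b5/s1 VC-HIT; vc=[6,21]
#14 0xad→b21/s1 VC-HIT; vc=[6,5]
#15 0x34→b6/s2 VC-HIT; vc=[22,5]

OUTCOME = VC-HIT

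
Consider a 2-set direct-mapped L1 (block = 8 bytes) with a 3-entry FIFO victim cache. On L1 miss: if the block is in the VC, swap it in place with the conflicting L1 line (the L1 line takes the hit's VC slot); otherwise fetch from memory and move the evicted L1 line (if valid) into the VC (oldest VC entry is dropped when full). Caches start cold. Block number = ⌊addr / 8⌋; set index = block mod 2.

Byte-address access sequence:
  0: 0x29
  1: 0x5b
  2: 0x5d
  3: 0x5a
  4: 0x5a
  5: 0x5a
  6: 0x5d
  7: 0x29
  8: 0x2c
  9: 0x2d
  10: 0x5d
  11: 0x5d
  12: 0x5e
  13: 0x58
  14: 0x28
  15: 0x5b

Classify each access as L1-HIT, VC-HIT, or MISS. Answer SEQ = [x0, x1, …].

SEQ = [MISS, MISS, L1-HIT, L1-HIT, L1-HIT, L1-HIT, L1-HIT, VC-HIT, L1-HIT, L1-HIT, VC-HIT, L1-HIT, L1-HIT, L1-HIT, VC-HIT, VC-HIT]

  [0] addr=0x29 blk=5 s=1: MISS | VC []
  [1] addr=0x5b blk=11 s=1: MISS | VC [5]
  [2] addr=0x5d blk=11 s=1: L1-HIT | VC [5]
  [3] addr=0x5a blk=11 s=1: L1-HIT | VC [5]
  [4] addr=0x5a blk=11 s=1: L1-HIT | VC [5]
  [5] addr=0x5a blk=11 s=1: L1-HIT | VC [5]
  [6] addr=0x5d blk=11 s=1: L1-HIT | VC [5]
  [7] addr=0x29 blk=5 s=1: VC-HIT | VC [11]
  [8] addr=0x2c blk=5 s=1: L1-HIT | VC [11]
  [9] addr=0x2d blk=5 s=1: L1-HIT | VC [11]
  [10] addr=0x5d blk=11 s=1: VC-HIT | VC [5]
  [11] addr=0x5d blk=11 s=1: L1-HIT | VC [5]
  [12] addr=0x5e blk=11 s=1: L1-HIT | VC [5]
  [13] addr=0x58 blk=11 s=1: L1-HIT | VC [5]
  [14] addr=0x28 blk=5 s=1: VC-HIT | VC [11]
  [15] addr=0x5b blk=11 s=1: VC-HIT | VC [5]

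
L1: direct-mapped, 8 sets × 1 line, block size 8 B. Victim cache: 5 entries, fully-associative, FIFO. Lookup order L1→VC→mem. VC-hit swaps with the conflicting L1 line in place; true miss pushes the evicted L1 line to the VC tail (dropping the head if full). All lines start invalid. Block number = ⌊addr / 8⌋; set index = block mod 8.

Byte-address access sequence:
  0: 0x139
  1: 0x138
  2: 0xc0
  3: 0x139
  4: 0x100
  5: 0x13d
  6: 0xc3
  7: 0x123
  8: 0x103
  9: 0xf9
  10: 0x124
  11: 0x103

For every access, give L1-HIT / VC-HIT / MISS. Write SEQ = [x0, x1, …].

SEQ = [MISS, L1-HIT, MISS, L1-HIT, MISS, L1-HIT, VC-HIT, MISS, VC-HIT, MISS, L1-HIT, L1-HIT]

#0 0x139→b39/s7 MISS; vc=[]
#1 0x138→b39/s7 L1-HIT; vc=[]
#2 0xc0→b24/s0 MISS; vc=[]
#3 0x139→b39/s7 L1-HIT; vc=[]
#4 0x100→b32/s0 MISS; vc=[24]
#5 0x13d→b39/s7 L1-HIT; vc=[24]
#6 0xc3→b24/s0 VC-HIT; vc=[32]
#7 0x123→b36/s4 MISS; vc=[32]
#8 0x103→b32/s0 VC-HIT; vc=[24]
#9 0xf9→b31/s7 MISS; vc=[24,39]
#10 0x124→b36/s4 L1-HIT; vc=[24,39]
#11 0x103→b32/s0 L1-HIT; vc=[24,39]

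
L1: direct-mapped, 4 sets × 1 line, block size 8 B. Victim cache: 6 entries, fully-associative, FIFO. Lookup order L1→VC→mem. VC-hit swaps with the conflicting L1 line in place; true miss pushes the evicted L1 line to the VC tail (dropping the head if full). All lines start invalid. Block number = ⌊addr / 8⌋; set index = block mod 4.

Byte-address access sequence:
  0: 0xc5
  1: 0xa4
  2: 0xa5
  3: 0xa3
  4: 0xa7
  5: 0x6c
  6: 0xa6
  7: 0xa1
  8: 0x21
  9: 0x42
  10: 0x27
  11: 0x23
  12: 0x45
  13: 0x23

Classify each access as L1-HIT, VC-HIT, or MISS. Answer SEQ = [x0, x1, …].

0: 0xc5 (blk 24, set 0) → MISS  vc=[]
1: 0xa4 (blk 20, set 0) → MISS  vc=[24]
2: 0xa5 (blk 20, set 0) → L1-HIT  vc=[24]
3: 0xa3 (blk 20, set 0) → L1-HIT  vc=[24]
4: 0xa7 (blk 20, set 0) → L1-HIT  vc=[24]
5: 0x6c (blk 13, set 1) → MISS  vc=[24]
6: 0xa6 (blk 20, set 0) → L1-HIT  vc=[24]
7: 0xa1 (blk 20, set 0) → L1-HIT  vc=[24]
8: 0x21 (blk 4, set 0) → MISS  vc=[24, 20]
9: 0x42 (blk 8, set 0) → MISS  vc=[24, 20, 4]
10: 0x27 (blk 4, set 0) → VC-HIT  vc=[24, 20, 8]
11: 0x23 (blk 4, set 0) → L1-HIT  vc=[24, 20, 8]
12: 0x45 (blk 8, set 0) → VC-HIT  vc=[24, 20, 4]
13: 0x23 (blk 4, set 0) → VC-HIT  vc=[24, 20, 8]

SEQ = [MISS, MISS, L1-HIT, L1-HIT, L1-HIT, MISS, L1-HIT, L1-HIT, MISS, MISS, VC-HIT, L1-HIT, VC-HIT, VC-HIT]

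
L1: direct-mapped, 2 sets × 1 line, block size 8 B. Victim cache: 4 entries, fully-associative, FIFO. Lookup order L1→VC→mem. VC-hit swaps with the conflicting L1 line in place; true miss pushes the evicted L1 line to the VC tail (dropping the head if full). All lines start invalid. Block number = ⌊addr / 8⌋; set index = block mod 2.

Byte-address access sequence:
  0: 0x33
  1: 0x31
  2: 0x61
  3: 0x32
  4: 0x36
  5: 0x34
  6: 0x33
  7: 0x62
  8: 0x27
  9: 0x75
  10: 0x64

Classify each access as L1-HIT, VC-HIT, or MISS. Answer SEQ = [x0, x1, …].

#0 0x33→b6/s0 MISS; vc=[]
#1 0x31→b6/s0 L1-HIT; vc=[]
#2 0x61→b12/s0 MISS; vc=[6]
#3 0x32→b6/s0 VC-HIT; vc=[12]
#4 0x36→b6/s0 L1-HIT; vc=[12]
#5 0x34→b6/s0 L1-HIT; vc=[12]
#6 0x33→b6/s0 L1-HIT; vc=[12]
#7 0x62→b12/s0 VC-HIT; vc=[6]
#8 0x27→b4/s0 MISS; vc=[6,12]
#9 0x75→b14/s0 MISS; vc=[6,12,4]
#10 0x64→b12/s0 VC-HIT; vc=[6,14,4]

SEQ = [MISS, L1-HIT, MISS, VC-HIT, L1-HIT, L1-HIT, L1-HIT, VC-HIT, MISS, MISS, VC-HIT]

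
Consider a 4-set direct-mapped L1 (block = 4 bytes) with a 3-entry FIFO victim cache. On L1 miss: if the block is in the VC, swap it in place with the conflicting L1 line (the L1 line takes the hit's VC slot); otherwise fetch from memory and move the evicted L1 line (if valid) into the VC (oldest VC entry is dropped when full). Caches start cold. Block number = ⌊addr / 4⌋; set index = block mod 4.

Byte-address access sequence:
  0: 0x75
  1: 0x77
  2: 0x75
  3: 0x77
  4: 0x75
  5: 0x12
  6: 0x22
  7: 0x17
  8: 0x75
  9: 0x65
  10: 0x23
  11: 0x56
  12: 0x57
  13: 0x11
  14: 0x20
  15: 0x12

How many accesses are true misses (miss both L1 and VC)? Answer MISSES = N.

MISSES = 7

  [0] addr=0x75 blk=29 s=1: MISS | VC []
  [1] addr=0x77 blk=29 s=1: L1-HIT | VC []
  [2] addr=0x75 blk=29 s=1: L1-HIT | VC []
  [3] addr=0x77 blk=29 s=1: L1-HIT | VC []
  [4] addr=0x75 blk=29 s=1: L1-HIT | VC []
  [5] addr=0x12 blk=4 s=0: MISS | VC []
  [6] addr=0x22 blk=8 s=0: MISS | VC [4]
  [7] addr=0x17 blk=5 s=1: MISS | VC [4, 29]
  [8] addr=0x75 blk=29 s=1: VC-HIT | VC [4, 5]
  [9] addr=0x65 blk=25 s=1: MISS | VC [4, 5, 29]
  [10] addr=0x23 blk=8 s=0: L1-HIT | VC [4, 5, 29]
  [11] addr=0x56 blk=21 s=1: MISS | VC [5, 29, 25]
  [12] addr=0x57 blk=21 s=1: L1-HIT | VC [5, 29, 25]
  [13] addr=0x11 blk=4 s=0: MISS | VC [29, 25, 8]
  [14] addr=0x20 blk=8 s=0: VC-HIT | VC [29, 25, 4]
  [15] addr=0x12 blk=4 s=0: VC-HIT | VC [29, 25, 8]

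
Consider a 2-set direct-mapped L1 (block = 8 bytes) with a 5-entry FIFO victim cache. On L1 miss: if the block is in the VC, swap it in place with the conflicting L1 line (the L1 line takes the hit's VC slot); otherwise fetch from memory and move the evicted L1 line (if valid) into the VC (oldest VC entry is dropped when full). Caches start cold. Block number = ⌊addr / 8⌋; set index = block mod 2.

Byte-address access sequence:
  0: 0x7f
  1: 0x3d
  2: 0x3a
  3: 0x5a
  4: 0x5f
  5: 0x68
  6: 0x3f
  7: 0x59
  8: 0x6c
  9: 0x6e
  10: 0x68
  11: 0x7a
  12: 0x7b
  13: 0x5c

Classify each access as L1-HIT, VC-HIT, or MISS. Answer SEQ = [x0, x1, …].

0: 0x7f (blk 15, set 1) → MISS  vc=[]
1: 0x3d (blk 7, set 1) → MISS  vc=[15]
2: 0x3a (blk 7, set 1) → L1-HIT  vc=[15]
3: 0x5a (blk 11, set 1) → MISS  vc=[15, 7]
4: 0x5f (blk 11, set 1) → L1-HIT  vc=[15, 7]
5: 0x68 (blk 13, set 1) → MISS  vc=[15, 7, 11]
6: 0x3f (blk 7, set 1) → VC-HIT  vc=[15, 13, 11]
7: 0x59 (blk 11, set 1) → VC-HIT  vc=[15, 13, 7]
8: 0x6c (blk 13, set 1) → VC-HIT  vc=[15, 11, 7]
9: 0x6e (blk 13, set 1) → L1-HIT  vc=[15, 11, 7]
10: 0x68 (blk 13, set 1) → L1-HIT  vc=[15, 11, 7]
11: 0x7a (blk 15, set 1) → VC-HIT  vc=[13, 11, 7]
12: 0x7b (blk 15, set 1) → L1-HIT  vc=[13, 11, 7]
13: 0x5c (blk 11, set 1) → VC-HIT  vc=[13, 15, 7]

SEQ = [MISS, MISS, L1-HIT, MISS, L1-HIT, MISS, VC-HIT, VC-HIT, VC-HIT, L1-HIT, L1-HIT, VC-HIT, L1-HIT, VC-HIT]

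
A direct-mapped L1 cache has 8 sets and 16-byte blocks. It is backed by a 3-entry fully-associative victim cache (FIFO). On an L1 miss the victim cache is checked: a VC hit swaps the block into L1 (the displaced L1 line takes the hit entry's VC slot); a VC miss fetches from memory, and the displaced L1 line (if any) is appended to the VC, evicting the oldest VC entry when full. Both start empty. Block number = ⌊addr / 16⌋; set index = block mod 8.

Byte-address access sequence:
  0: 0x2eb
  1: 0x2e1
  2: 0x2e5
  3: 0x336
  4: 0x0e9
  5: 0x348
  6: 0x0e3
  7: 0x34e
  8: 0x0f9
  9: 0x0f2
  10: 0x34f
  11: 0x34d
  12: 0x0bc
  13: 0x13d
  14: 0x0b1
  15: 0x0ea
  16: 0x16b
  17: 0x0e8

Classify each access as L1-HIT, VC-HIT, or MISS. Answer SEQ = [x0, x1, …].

SEQ = [MISS, L1-HIT, L1-HIT, MISS, MISS, MISS, L1-HIT, L1-HIT, MISS, L1-HIT, L1-HIT, L1-HIT, MISS, MISS, VC-HIT, L1-HIT, MISS, VC-HIT]

0: 0x2eb (blk 46, set 6) → MISS  vc=[]
1: 0x2e1 (blk 46, set 6) → L1-HIT  vc=[]
2: 0x2e5 (blk 46, set 6) → L1-HIT  vc=[]
3: 0x336 (blk 51, set 3) → MISS  vc=[]
4: 0xe9 (blk 14, set 6) → MISS  vc=[46]
5: 0x348 (blk 52, set 4) → MISS  vc=[46]
6: 0xe3 (blk 14, set 6) → L1-HIT  vc=[46]
7: 0x34e (blk 52, set 4) → L1-HIT  vc=[46]
8: 0xf9 (blk 15, set 7) → MISS  vc=[46]
9: 0xf2 (blk 15, set 7) → L1-HIT  vc=[46]
10: 0x34f (blk 52, set 4) → L1-HIT  vc=[46]
11: 0x34d (blk 52, set 4) → L1-HIT  vc=[46]
12: 0xbc (blk 11, set 3) → MISS  vc=[46, 51]
13: 0x13d (blk 19, set 3) → MISS  vc=[46, 51, 11]
14: 0xb1 (blk 11, set 3) → VC-HIT  vc=[46, 51, 19]
15: 0xea (blk 14, set 6) → L1-HIT  vc=[46, 51, 19]
16: 0x16b (blk 22, set 6) → MISS  vc=[51, 19, 14]
17: 0xe8 (blk 14, set 6) → VC-HIT  vc=[51, 19, 22]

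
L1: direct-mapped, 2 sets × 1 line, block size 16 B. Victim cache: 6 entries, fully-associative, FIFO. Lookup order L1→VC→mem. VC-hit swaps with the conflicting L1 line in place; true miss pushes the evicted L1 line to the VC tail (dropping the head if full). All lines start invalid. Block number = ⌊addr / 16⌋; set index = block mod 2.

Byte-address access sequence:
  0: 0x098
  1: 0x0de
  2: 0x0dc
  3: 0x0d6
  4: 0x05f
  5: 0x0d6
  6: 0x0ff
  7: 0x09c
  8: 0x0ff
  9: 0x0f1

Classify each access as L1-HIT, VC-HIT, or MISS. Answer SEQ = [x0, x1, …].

SEQ = [MISS, MISS, L1-HIT, L1-HIT, MISS, VC-HIT, MISS, VC-HIT, VC-HIT, L1-HIT]

0: 0x98 (blk 9, set 1) → MISS  vc=[]
1: 0xde (blk 13, set 1) → MISS  vc=[9]
2: 0xdc (blk 13, set 1) → L1-HIT  vc=[9]
3: 0xd6 (blk 13, set 1) → L1-HIT  vc=[9]
4: 0x5f (blk 5, set 1) → MISS  vc=[9, 13]
5: 0xd6 (blk 13, set 1) → VC-HIT  vc=[9, 5]
6: 0xff (blk 15, set 1) → MISS  vc=[9, 5, 13]
7: 0x9c (blk 9, set 1) → VC-HIT  vc=[15, 5, 13]
8: 0xff (blk 15, set 1) → VC-HIT  vc=[9, 5, 13]
9: 0xf1 (blk 15, set 1) → L1-HIT  vc=[9, 5, 13]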